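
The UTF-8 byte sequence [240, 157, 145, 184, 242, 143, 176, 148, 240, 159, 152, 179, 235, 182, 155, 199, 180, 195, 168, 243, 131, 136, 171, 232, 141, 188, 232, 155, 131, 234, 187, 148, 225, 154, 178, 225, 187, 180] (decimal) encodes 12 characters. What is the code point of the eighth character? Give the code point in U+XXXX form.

Offset 0: leading byte 0xF0 = 11110000 → 4-byte char #1 = F0 9D 91 B8.
Offset 4: leading byte 0xF2 = 11110010 → 4-byte char #2 = F2 8F B0 94.
Offset 8: leading byte 0xF0 = 11110000 → 4-byte char #3 = F0 9F 98 B3.
Offset 12: leading byte 0xEB = 11101011 → 3-byte char #4 = EB B6 9B.
Offset 15: leading byte 0xC7 = 11000111 → 2-byte char #5 = C7 B4.
Offset 17: leading byte 0xC3 = 11000011 → 2-byte char #6 = C3 A8.
Offset 19: leading byte 0xF3 = 11110011 → 4-byte char #7 = F3 83 88 AB.
Offset 23: leading byte 0xE8 = 11101000 → 3-byte char #8 = E8 8D BC.
Leading byte 0xE8 = 11101000 matches 1110xxxx → 3-byte sequence.
Byte 1: 0xE8 = 11101000, payload 1000 (4 bits).
Byte 2: 0x8D = 10001101 (10xxxxxx ✓), payload 001101.
Byte 3: 0xBC = 10111100 (10xxxxxx ✓), payload 111100.
Concatenate: 1000001101111100 = 0x837C (16 bits → U+837C).

U+837C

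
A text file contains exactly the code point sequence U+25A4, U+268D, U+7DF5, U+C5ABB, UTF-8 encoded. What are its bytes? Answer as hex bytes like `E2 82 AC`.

U+25A4: 3-byte form → E2 96 A4.
U+268D: 3-byte form → E2 9A 8D.
U+7DF5: 3-byte form → E7 B7 B5.
U+C5ABB: 4-byte form → F3 85 AA BB.
Concatenated (13 bytes): E2 96 A4 E2 9A 8D E7 B7 B5 F3 85 AA BB.

E2 96 A4 E2 9A 8D E7 B7 B5 F3 85 AA BB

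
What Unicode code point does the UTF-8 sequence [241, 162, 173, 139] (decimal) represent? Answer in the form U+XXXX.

Leading byte 0xF1 = 11110001 matches 11110xxx → 4-byte sequence.
Byte 1: 0xF1 = 11110001, payload 001 (3 bits).
Byte 2: 0xA2 = 10100010 (10xxxxxx ✓), payload 100010.
Byte 3: 0xAD = 10101101 (10xxxxxx ✓), payload 101101.
Byte 4: 0x8B = 10001011 (10xxxxxx ✓), payload 001011.
Concatenate: 001100010101101001011 = 0x62B4B (21 bits → U+62B4B).

U+62B4B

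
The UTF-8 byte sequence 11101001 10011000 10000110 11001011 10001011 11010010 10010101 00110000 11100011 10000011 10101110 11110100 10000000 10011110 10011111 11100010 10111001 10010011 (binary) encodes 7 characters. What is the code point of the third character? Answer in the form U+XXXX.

U+0495

Offset 0: leading byte 0xE9 = 11101001 → 3-byte char #1 = E9 98 86.
Offset 3: leading byte 0xCB = 11001011 → 2-byte char #2 = CB 8B.
Offset 5: leading byte 0xD2 = 11010010 → 2-byte char #3 = D2 95.
Leading byte 0xD2 = 11010010 matches 110xxxxx → 2-byte sequence.
Byte 1: 0xD2 = 11010010, payload 10010 (5 bits).
Byte 2: 0x95 = 10010101 (10xxxxxx ✓), payload 010101.
Concatenate: 10010010101 = 0x495 (11 bits → U+0495).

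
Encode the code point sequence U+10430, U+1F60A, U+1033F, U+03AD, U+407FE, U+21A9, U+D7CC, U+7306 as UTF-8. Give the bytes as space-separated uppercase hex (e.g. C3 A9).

U+10430: 4-byte form → F0 90 90 B0.
U+1F60A: 4-byte form → F0 9F 98 8A.
U+1033F: 4-byte form → F0 90 8C BF.
U+03AD: 2-byte form → CE AD.
U+407FE: 4-byte form → F1 80 9F BE.
U+21A9: 3-byte form → E2 86 A9.
U+D7CC: 3-byte form → ED 9F 8C.
U+7306: 3-byte form → E7 8C 86.
Concatenated (27 bytes): F0 90 90 B0 F0 9F 98 8A F0 90 8C BF CE AD F1 80 9F BE E2 86 A9 ED 9F 8C E7 8C 86.

F0 90 90 B0 F0 9F 98 8A F0 90 8C BF CE AD F1 80 9F BE E2 86 A9 ED 9F 8C E7 8C 86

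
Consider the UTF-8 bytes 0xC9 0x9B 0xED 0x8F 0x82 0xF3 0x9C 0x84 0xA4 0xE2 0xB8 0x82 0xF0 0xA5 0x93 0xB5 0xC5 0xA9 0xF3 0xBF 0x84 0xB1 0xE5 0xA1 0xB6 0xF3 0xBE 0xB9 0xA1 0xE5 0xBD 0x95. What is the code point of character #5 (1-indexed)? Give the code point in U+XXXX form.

Offset 0: leading byte 0xC9 = 11001001 → 2-byte char #1 = C9 9B.
Offset 2: leading byte 0xED = 11101101 → 3-byte char #2 = ED 8F 82.
Offset 5: leading byte 0xF3 = 11110011 → 4-byte char #3 = F3 9C 84 A4.
Offset 9: leading byte 0xE2 = 11100010 → 3-byte char #4 = E2 B8 82.
Offset 12: leading byte 0xF0 = 11110000 → 4-byte char #5 = F0 A5 93 B5.
Leading byte 0xF0 = 11110000 matches 11110xxx → 4-byte sequence.
Byte 1: 0xF0 = 11110000, payload 000 (3 bits).
Byte 2: 0xA5 = 10100101 (10xxxxxx ✓), payload 100101.
Byte 3: 0x93 = 10010011 (10xxxxxx ✓), payload 010011.
Byte 4: 0xB5 = 10110101 (10xxxxxx ✓), payload 110101.
Concatenate: 000100101010011110101 = 0x254F5 (21 bits → U+254F5).

U+254F5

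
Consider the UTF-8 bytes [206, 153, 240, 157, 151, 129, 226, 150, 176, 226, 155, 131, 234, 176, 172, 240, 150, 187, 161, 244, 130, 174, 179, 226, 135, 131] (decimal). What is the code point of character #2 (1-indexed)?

Offset 0: leading byte 0xCE = 11001110 → 2-byte char #1 = CE 99.
Offset 2: leading byte 0xF0 = 11110000 → 4-byte char #2 = F0 9D 97 81.
Leading byte 0xF0 = 11110000 matches 11110xxx → 4-byte sequence.
Byte 1: 0xF0 = 11110000, payload 000 (3 bits).
Byte 2: 0x9D = 10011101 (10xxxxxx ✓), payload 011101.
Byte 3: 0x97 = 10010111 (10xxxxxx ✓), payload 010111.
Byte 4: 0x81 = 10000001 (10xxxxxx ✓), payload 000001.
Concatenate: 000011101010111000001 = 0x1D5C1 (21 bits → U+1D5C1).

U+1D5C1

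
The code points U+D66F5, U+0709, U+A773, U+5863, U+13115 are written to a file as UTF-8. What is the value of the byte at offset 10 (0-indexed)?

0xA1

U+D66F5 → 4-byte form F3 96 9B B5 at offsets 0–3.
U+0709 → 2-byte form DC 89 at offsets 4–5.
U+A773 → 3-byte form EA 9D B3 at offsets 6–8.
U+5863 → 3-byte form E5 A1 A3 at offsets 9–11.
Offset 10 falls in char 4's range; it's byte 2 of E5 A1 A3 = 0xA1.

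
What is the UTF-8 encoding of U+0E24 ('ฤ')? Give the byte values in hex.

U+0E24 = 0xE24 = 3620 decimal. In range U+0800–U+FFFF → 3-byte form: 1110xxxx 10xxxxxx 10xxxxxx.
Binary (16 bits): 0000111000100100.
Split 4+6+6: 0000 | 111000 | 100100.
Byte 1: 11100000 = 0xE0.
Byte 2: 10111000 = 0xB8.
Byte 3: 10100100 = 0xA4.

E0 B8 A4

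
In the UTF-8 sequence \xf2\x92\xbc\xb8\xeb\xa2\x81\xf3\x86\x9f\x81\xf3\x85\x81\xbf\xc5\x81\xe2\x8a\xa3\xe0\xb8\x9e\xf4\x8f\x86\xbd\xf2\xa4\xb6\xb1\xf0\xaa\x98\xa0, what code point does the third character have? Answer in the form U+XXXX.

U+C67C1

Offset 0: leading byte 0xF2 = 11110010 → 4-byte char #1 = F2 92 BC B8.
Offset 4: leading byte 0xEB = 11101011 → 3-byte char #2 = EB A2 81.
Offset 7: leading byte 0xF3 = 11110011 → 4-byte char #3 = F3 86 9F 81.
Leading byte 0xF3 = 11110011 matches 11110xxx → 4-byte sequence.
Byte 1: 0xF3 = 11110011, payload 011 (3 bits).
Byte 2: 0x86 = 10000110 (10xxxxxx ✓), payload 000110.
Byte 3: 0x9F = 10011111 (10xxxxxx ✓), payload 011111.
Byte 4: 0x81 = 10000001 (10xxxxxx ✓), payload 000001.
Concatenate: 011000110011111000001 = 0xC67C1 (21 bits → U+C67C1).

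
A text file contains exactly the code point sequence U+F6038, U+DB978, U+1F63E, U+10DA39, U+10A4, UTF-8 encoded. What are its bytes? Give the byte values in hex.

F3 B6 80 B8 F3 9B A5 B8 F0 9F 98 BE F4 8D A8 B9 E1 82 A4

U+F6038: 4-byte form → F3 B6 80 B8.
U+DB978: 4-byte form → F3 9B A5 B8.
U+1F63E: 4-byte form → F0 9F 98 BE.
U+10DA39: 4-byte form → F4 8D A8 B9.
U+10A4: 3-byte form → E1 82 A4.
Concatenated (19 bytes): F3 B6 80 B8 F3 9B A5 B8 F0 9F 98 BE F4 8D A8 B9 E1 82 A4.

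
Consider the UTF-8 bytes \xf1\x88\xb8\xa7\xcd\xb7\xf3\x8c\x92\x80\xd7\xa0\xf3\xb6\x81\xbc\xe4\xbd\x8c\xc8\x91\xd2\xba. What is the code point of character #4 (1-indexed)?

U+05E0

Offset 0: leading byte 0xF1 = 11110001 → 4-byte char #1 = F1 88 B8 A7.
Offset 4: leading byte 0xCD = 11001101 → 2-byte char #2 = CD B7.
Offset 6: leading byte 0xF3 = 11110011 → 4-byte char #3 = F3 8C 92 80.
Offset 10: leading byte 0xD7 = 11010111 → 2-byte char #4 = D7 A0.
Leading byte 0xD7 = 11010111 matches 110xxxxx → 2-byte sequence.
Byte 1: 0xD7 = 11010111, payload 10111 (5 bits).
Byte 2: 0xA0 = 10100000 (10xxxxxx ✓), payload 100000.
Concatenate: 10111100000 = 0x5E0 (11 bits → U+05E0).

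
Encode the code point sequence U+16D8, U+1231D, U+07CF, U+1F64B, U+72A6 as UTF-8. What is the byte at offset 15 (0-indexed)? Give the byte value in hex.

U+16D8 → 3-byte form E1 9B 98 at offsets 0–2.
U+1231D → 4-byte form F0 92 8C 9D at offsets 3–6.
U+07CF → 2-byte form DF 8F at offsets 7–8.
U+1F64B → 4-byte form F0 9F 99 8B at offsets 9–12.
U+72A6 → 3-byte form E7 8A A6 at offsets 13–15.
Offset 15 falls in char 5's range; it's byte 3 of E7 8A A6 = 0xA6.

0xA6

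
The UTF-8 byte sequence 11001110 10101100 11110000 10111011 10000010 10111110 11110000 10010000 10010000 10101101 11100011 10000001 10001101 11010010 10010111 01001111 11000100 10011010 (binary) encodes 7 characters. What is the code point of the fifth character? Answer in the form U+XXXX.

U+0497

Offset 0: leading byte 0xCE = 11001110 → 2-byte char #1 = CE AC.
Offset 2: leading byte 0xF0 = 11110000 → 4-byte char #2 = F0 BB 82 BE.
Offset 6: leading byte 0xF0 = 11110000 → 4-byte char #3 = F0 90 90 AD.
Offset 10: leading byte 0xE3 = 11100011 → 3-byte char #4 = E3 81 8D.
Offset 13: leading byte 0xD2 = 11010010 → 2-byte char #5 = D2 97.
Leading byte 0xD2 = 11010010 matches 110xxxxx → 2-byte sequence.
Byte 1: 0xD2 = 11010010, payload 10010 (5 bits).
Byte 2: 0x97 = 10010111 (10xxxxxx ✓), payload 010111.
Concatenate: 10010010111 = 0x497 (11 bits → U+0497).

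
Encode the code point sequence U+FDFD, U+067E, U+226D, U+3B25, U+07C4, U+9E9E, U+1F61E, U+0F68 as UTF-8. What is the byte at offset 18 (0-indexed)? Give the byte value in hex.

U+FDFD → 3-byte form EF B7 BD at offsets 0–2.
U+067E → 2-byte form D9 BE at offsets 3–4.
U+226D → 3-byte form E2 89 AD at offsets 5–7.
U+3B25 → 3-byte form E3 AC A5 at offsets 8–10.
U+07C4 → 2-byte form DF 84 at offsets 11–12.
U+9E9E → 3-byte form E9 BA 9E at offsets 13–15.
U+1F61E → 4-byte form F0 9F 98 9E at offsets 16–19.
Offset 18 falls in char 7's range; it's byte 3 of F0 9F 98 9E = 0x98.

0x98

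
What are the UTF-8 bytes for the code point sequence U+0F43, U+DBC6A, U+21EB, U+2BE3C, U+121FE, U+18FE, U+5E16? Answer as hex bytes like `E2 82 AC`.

E0 BD 83 F3 9B B1 AA E2 87 AB F0 AB B8 BC F0 92 87 BE E1 A3 BE E5 B8 96

U+0F43: 3-byte form → E0 BD 83.
U+DBC6A: 4-byte form → F3 9B B1 AA.
U+21EB: 3-byte form → E2 87 AB.
U+2BE3C: 4-byte form → F0 AB B8 BC.
U+121FE: 4-byte form → F0 92 87 BE.
U+18FE: 3-byte form → E1 A3 BE.
U+5E16: 3-byte form → E5 B8 96.
Concatenated (24 bytes): E0 BD 83 F3 9B B1 AA E2 87 AB F0 AB B8 BC F0 92 87 BE E1 A3 BE E5 B8 96.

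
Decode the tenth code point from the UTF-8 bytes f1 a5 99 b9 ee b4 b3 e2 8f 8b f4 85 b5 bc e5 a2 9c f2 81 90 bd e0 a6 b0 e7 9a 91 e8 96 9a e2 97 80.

U+25C0

Offset 0: leading byte 0xF1 = 11110001 → 4-byte char #1 = F1 A5 99 B9.
Offset 4: leading byte 0xEE = 11101110 → 3-byte char #2 = EE B4 B3.
Offset 7: leading byte 0xE2 = 11100010 → 3-byte char #3 = E2 8F 8B.
Offset 10: leading byte 0xF4 = 11110100 → 4-byte char #4 = F4 85 B5 BC.
Offset 14: leading byte 0xE5 = 11100101 → 3-byte char #5 = E5 A2 9C.
Offset 17: leading byte 0xF2 = 11110010 → 4-byte char #6 = F2 81 90 BD.
Offset 21: leading byte 0xE0 = 11100000 → 3-byte char #7 = E0 A6 B0.
Offset 24: leading byte 0xE7 = 11100111 → 3-byte char #8 = E7 9A 91.
Offset 27: leading byte 0xE8 = 11101000 → 3-byte char #9 = E8 96 9A.
Offset 30: leading byte 0xE2 = 11100010 → 3-byte char #10 = E2 97 80.
Leading byte 0xE2 = 11100010 matches 1110xxxx → 3-byte sequence.
Byte 1: 0xE2 = 11100010, payload 0010 (4 bits).
Byte 2: 0x97 = 10010111 (10xxxxxx ✓), payload 010111.
Byte 3: 0x80 = 10000000 (10xxxxxx ✓), payload 000000.
Concatenate: 0010010111000000 = 0x25C0 (16 bits → U+25C0).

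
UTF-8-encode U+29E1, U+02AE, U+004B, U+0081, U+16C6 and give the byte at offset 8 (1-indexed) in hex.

0x81

1-indexed offset 8 is 0-indexed offset 7.
U+29E1 → 3-byte form E2 A7 A1 at offsets 0–2.
U+02AE → 2-byte form CA AE at offsets 3–4.
U+004B → 1-byte form 4B at offsets 5–5.
U+0081 → 2-byte form C2 81 at offsets 6–7.
Offset 7 falls in char 4's range; it's byte 2 of C2 81 = 0x81.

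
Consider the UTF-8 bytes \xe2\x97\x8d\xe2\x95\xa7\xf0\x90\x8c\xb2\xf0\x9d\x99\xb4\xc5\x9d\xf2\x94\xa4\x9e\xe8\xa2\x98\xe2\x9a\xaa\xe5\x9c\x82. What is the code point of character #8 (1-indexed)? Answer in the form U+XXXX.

U+26AA

Offset 0: leading byte 0xE2 = 11100010 → 3-byte char #1 = E2 97 8D.
Offset 3: leading byte 0xE2 = 11100010 → 3-byte char #2 = E2 95 A7.
Offset 6: leading byte 0xF0 = 11110000 → 4-byte char #3 = F0 90 8C B2.
Offset 10: leading byte 0xF0 = 11110000 → 4-byte char #4 = F0 9D 99 B4.
Offset 14: leading byte 0xC5 = 11000101 → 2-byte char #5 = C5 9D.
Offset 16: leading byte 0xF2 = 11110010 → 4-byte char #6 = F2 94 A4 9E.
Offset 20: leading byte 0xE8 = 11101000 → 3-byte char #7 = E8 A2 98.
Offset 23: leading byte 0xE2 = 11100010 → 3-byte char #8 = E2 9A AA.
Leading byte 0xE2 = 11100010 matches 1110xxxx → 3-byte sequence.
Byte 1: 0xE2 = 11100010, payload 0010 (4 bits).
Byte 2: 0x9A = 10011010 (10xxxxxx ✓), payload 011010.
Byte 3: 0xAA = 10101010 (10xxxxxx ✓), payload 101010.
Concatenate: 0010011010101010 = 0x26AA (16 bits → U+26AA).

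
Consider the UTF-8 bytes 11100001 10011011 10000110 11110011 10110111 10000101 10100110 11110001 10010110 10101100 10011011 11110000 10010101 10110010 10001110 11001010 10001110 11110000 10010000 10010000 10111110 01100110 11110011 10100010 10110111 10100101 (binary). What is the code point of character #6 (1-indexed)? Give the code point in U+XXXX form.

U+1043E

Offset 0: leading byte 0xE1 = 11100001 → 3-byte char #1 = E1 9B 86.
Offset 3: leading byte 0xF3 = 11110011 → 4-byte char #2 = F3 B7 85 A6.
Offset 7: leading byte 0xF1 = 11110001 → 4-byte char #3 = F1 96 AC 9B.
Offset 11: leading byte 0xF0 = 11110000 → 4-byte char #4 = F0 95 B2 8E.
Offset 15: leading byte 0xCA = 11001010 → 2-byte char #5 = CA 8E.
Offset 17: leading byte 0xF0 = 11110000 → 4-byte char #6 = F0 90 90 BE.
Leading byte 0xF0 = 11110000 matches 11110xxx → 4-byte sequence.
Byte 1: 0xF0 = 11110000, payload 000 (3 bits).
Byte 2: 0x90 = 10010000 (10xxxxxx ✓), payload 010000.
Byte 3: 0x90 = 10010000 (10xxxxxx ✓), payload 010000.
Byte 4: 0xBE = 10111110 (10xxxxxx ✓), payload 111110.
Concatenate: 000010000010000111110 = 0x1043E (21 bits → U+1043E).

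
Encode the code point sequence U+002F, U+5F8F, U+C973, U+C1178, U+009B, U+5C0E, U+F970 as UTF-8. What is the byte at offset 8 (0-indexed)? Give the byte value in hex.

0x81

U+002F → 1-byte form 2F at offsets 0–0.
U+5F8F → 3-byte form E5 BE 8F at offsets 1–3.
U+C973 → 3-byte form EC A5 B3 at offsets 4–6.
U+C1178 → 4-byte form F3 81 85 B8 at offsets 7–10.
Offset 8 falls in char 4's range; it's byte 2 of F3 81 85 B8 = 0x81.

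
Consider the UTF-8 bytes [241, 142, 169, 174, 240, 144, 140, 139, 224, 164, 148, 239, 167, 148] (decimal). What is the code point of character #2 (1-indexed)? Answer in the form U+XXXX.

U+1030B

Offset 0: leading byte 0xF1 = 11110001 → 4-byte char #1 = F1 8E A9 AE.
Offset 4: leading byte 0xF0 = 11110000 → 4-byte char #2 = F0 90 8C 8B.
Leading byte 0xF0 = 11110000 matches 11110xxx → 4-byte sequence.
Byte 1: 0xF0 = 11110000, payload 000 (3 bits).
Byte 2: 0x90 = 10010000 (10xxxxxx ✓), payload 010000.
Byte 3: 0x8C = 10001100 (10xxxxxx ✓), payload 001100.
Byte 4: 0x8B = 10001011 (10xxxxxx ✓), payload 001011.
Concatenate: 000010000001100001011 = 0x1030B (21 bits → U+1030B).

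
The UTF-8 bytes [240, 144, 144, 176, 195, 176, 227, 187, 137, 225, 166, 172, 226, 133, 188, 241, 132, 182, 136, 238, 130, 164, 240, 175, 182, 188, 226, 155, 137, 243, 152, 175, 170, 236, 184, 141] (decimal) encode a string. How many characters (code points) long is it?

11

Byte at offset 0: 0xF0 = 11110000 → 4-byte char (#1). Advance 4.
Byte at offset 4: 0xC3 = 11000011 → 2-byte char (#2). Advance 2.
Byte at offset 6: 0xE3 = 11100011 → 3-byte char (#3). Advance 3.
Byte at offset 9: 0xE1 = 11100001 → 3-byte char (#4). Advance 3.
Byte at offset 12: 0xE2 = 11100010 → 3-byte char (#5). Advance 3.
Byte at offset 15: 0xF1 = 11110001 → 4-byte char (#6). Advance 4.
Byte at offset 19: 0xEE = 11101110 → 3-byte char (#7). Advance 3.
Byte at offset 22: 0xF0 = 11110000 → 4-byte char (#8). Advance 4.
Byte at offset 26: 0xE2 = 11100010 → 3-byte char (#9). Advance 3.
Byte at offset 29: 0xF3 = 11110011 → 4-byte char (#10). Advance 4.
Byte at offset 33: 0xEC = 11101100 → 3-byte char (#11). Advance 3.
Reached end at offset 36 after 11 code points.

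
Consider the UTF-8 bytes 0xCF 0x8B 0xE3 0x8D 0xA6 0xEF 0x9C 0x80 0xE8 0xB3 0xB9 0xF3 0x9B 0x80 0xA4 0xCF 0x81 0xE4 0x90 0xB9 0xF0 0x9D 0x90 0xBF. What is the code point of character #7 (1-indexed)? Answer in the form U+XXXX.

U+4439

Offset 0: leading byte 0xCF = 11001111 → 2-byte char #1 = CF 8B.
Offset 2: leading byte 0xE3 = 11100011 → 3-byte char #2 = E3 8D A6.
Offset 5: leading byte 0xEF = 11101111 → 3-byte char #3 = EF 9C 80.
Offset 8: leading byte 0xE8 = 11101000 → 3-byte char #4 = E8 B3 B9.
Offset 11: leading byte 0xF3 = 11110011 → 4-byte char #5 = F3 9B 80 A4.
Offset 15: leading byte 0xCF = 11001111 → 2-byte char #6 = CF 81.
Offset 17: leading byte 0xE4 = 11100100 → 3-byte char #7 = E4 90 B9.
Leading byte 0xE4 = 11100100 matches 1110xxxx → 3-byte sequence.
Byte 1: 0xE4 = 11100100, payload 0100 (4 bits).
Byte 2: 0x90 = 10010000 (10xxxxxx ✓), payload 010000.
Byte 3: 0xB9 = 10111001 (10xxxxxx ✓), payload 111001.
Concatenate: 0100010000111001 = 0x4439 (16 bits → U+4439).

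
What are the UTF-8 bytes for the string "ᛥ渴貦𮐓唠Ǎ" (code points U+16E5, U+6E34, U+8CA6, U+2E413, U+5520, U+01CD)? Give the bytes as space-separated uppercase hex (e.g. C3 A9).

E1 9B A5 E6 B8 B4 E8 B2 A6 F0 AE 90 93 E5 94 A0 C7 8D

U+16E5: 3-byte form → E1 9B A5.
U+6E34: 3-byte form → E6 B8 B4.
U+8CA6: 3-byte form → E8 B2 A6.
U+2E413: 4-byte form → F0 AE 90 93.
U+5520: 3-byte form → E5 94 A0.
U+01CD: 2-byte form → C7 8D.
Concatenated (18 bytes): E1 9B A5 E6 B8 B4 E8 B2 A6 F0 AE 90 93 E5 94 A0 C7 8D.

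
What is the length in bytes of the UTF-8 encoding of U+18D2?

U+18D2 = 0x18D2. UTF-8 uses 1 byte below 0x80, 2 below 0x800, 3 below 0x10000, 4 up to 0x10FFFF. 0x18D2 is in U+0800–U+FFFF → 3 bytes.

3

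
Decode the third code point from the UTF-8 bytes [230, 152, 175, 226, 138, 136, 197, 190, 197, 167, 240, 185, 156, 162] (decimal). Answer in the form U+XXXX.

U+017E

Offset 0: leading byte 0xE6 = 11100110 → 3-byte char #1 = E6 98 AF.
Offset 3: leading byte 0xE2 = 11100010 → 3-byte char #2 = E2 8A 88.
Offset 6: leading byte 0xC5 = 11000101 → 2-byte char #3 = C5 BE.
Leading byte 0xC5 = 11000101 matches 110xxxxx → 2-byte sequence.
Byte 1: 0xC5 = 11000101, payload 00101 (5 bits).
Byte 2: 0xBE = 10111110 (10xxxxxx ✓), payload 111110.
Concatenate: 00101111110 = 0x17E (11 bits → U+017E).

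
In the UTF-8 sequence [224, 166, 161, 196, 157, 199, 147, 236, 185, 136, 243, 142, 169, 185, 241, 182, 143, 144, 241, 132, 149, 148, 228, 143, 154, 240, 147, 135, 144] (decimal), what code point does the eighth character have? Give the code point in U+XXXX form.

U+43DA

Offset 0: leading byte 0xE0 = 11100000 → 3-byte char #1 = E0 A6 A1.
Offset 3: leading byte 0xC4 = 11000100 → 2-byte char #2 = C4 9D.
Offset 5: leading byte 0xC7 = 11000111 → 2-byte char #3 = C7 93.
Offset 7: leading byte 0xEC = 11101100 → 3-byte char #4 = EC B9 88.
Offset 10: leading byte 0xF3 = 11110011 → 4-byte char #5 = F3 8E A9 B9.
Offset 14: leading byte 0xF1 = 11110001 → 4-byte char #6 = F1 B6 8F 90.
Offset 18: leading byte 0xF1 = 11110001 → 4-byte char #7 = F1 84 95 94.
Offset 22: leading byte 0xE4 = 11100100 → 3-byte char #8 = E4 8F 9A.
Leading byte 0xE4 = 11100100 matches 1110xxxx → 3-byte sequence.
Byte 1: 0xE4 = 11100100, payload 0100 (4 bits).
Byte 2: 0x8F = 10001111 (10xxxxxx ✓), payload 001111.
Byte 3: 0x9A = 10011010 (10xxxxxx ✓), payload 011010.
Concatenate: 0100001111011010 = 0x43DA (16 bits → U+43DA).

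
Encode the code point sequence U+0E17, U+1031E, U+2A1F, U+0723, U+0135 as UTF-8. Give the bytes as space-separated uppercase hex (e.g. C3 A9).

E0 B8 97 F0 90 8C 9E E2 A8 9F DC A3 C4 B5

U+0E17: 3-byte form → E0 B8 97.
U+1031E: 4-byte form → F0 90 8C 9E.
U+2A1F: 3-byte form → E2 A8 9F.
U+0723: 2-byte form → DC A3.
U+0135: 2-byte form → C4 B5.
Concatenated (14 bytes): E0 B8 97 F0 90 8C 9E E2 A8 9F DC A3 C4 B5.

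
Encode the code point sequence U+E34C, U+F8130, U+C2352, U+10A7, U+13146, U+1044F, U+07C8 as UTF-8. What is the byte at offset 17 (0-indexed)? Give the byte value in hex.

0x86

U+E34C → 3-byte form EE 8D 8C at offsets 0–2.
U+F8130 → 4-byte form F3 B8 84 B0 at offsets 3–6.
U+C2352 → 4-byte form F3 82 8D 92 at offsets 7–10.
U+10A7 → 3-byte form E1 82 A7 at offsets 11–13.
U+13146 → 4-byte form F0 93 85 86 at offsets 14–17.
Offset 17 falls in char 5's range; it's byte 4 of F0 93 85 86 = 0x86.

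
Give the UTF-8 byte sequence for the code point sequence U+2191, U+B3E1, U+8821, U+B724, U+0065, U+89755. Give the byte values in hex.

E2 86 91 EB 8F A1 E8 A0 A1 EB 9C A4 65 F2 89 9D 95

U+2191: 3-byte form → E2 86 91.
U+B3E1: 3-byte form → EB 8F A1.
U+8821: 3-byte form → E8 A0 A1.
U+B724: 3-byte form → EB 9C A4.
U+0065: 1-byte form → 65.
U+89755: 4-byte form → F2 89 9D 95.
Concatenated (17 bytes): E2 86 91 EB 8F A1 E8 A0 A1 EB 9C A4 65 F2 89 9D 95.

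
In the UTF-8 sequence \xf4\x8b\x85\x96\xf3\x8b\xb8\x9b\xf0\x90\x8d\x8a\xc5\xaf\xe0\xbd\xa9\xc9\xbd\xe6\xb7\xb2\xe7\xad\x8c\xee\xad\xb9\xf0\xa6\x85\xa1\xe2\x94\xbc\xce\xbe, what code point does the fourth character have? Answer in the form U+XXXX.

U+016F

Offset 0: leading byte 0xF4 = 11110100 → 4-byte char #1 = F4 8B 85 96.
Offset 4: leading byte 0xF3 = 11110011 → 4-byte char #2 = F3 8B B8 9B.
Offset 8: leading byte 0xF0 = 11110000 → 4-byte char #3 = F0 90 8D 8A.
Offset 12: leading byte 0xC5 = 11000101 → 2-byte char #4 = C5 AF.
Leading byte 0xC5 = 11000101 matches 110xxxxx → 2-byte sequence.
Byte 1: 0xC5 = 11000101, payload 00101 (5 bits).
Byte 2: 0xAF = 10101111 (10xxxxxx ✓), payload 101111.
Concatenate: 00101101111 = 0x16F (11 bits → U+016F).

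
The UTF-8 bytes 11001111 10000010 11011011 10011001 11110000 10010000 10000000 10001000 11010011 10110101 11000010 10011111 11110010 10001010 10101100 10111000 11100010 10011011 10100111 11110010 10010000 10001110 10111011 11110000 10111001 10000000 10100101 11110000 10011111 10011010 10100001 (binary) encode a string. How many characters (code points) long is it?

10

Byte at offset 0: 0xCF = 11001111 → 2-byte char (#1). Advance 2.
Byte at offset 2: 0xDB = 11011011 → 2-byte char (#2). Advance 2.
Byte at offset 4: 0xF0 = 11110000 → 4-byte char (#3). Advance 4.
Byte at offset 8: 0xD3 = 11010011 → 2-byte char (#4). Advance 2.
Byte at offset 10: 0xC2 = 11000010 → 2-byte char (#5). Advance 2.
Byte at offset 12: 0xF2 = 11110010 → 4-byte char (#6). Advance 4.
Byte at offset 16: 0xE2 = 11100010 → 3-byte char (#7). Advance 3.
Byte at offset 19: 0xF2 = 11110010 → 4-byte char (#8). Advance 4.
Byte at offset 23: 0xF0 = 11110000 → 4-byte char (#9). Advance 4.
Byte at offset 27: 0xF0 = 11110000 → 4-byte char (#10). Advance 4.
Reached end at offset 31 after 10 code points.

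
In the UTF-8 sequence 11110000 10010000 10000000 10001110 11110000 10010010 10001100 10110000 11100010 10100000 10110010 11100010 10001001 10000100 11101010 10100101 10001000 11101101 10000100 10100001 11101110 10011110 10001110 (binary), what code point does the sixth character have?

Offset 0: leading byte 0xF0 = 11110000 → 4-byte char #1 = F0 90 80 8E.
Offset 4: leading byte 0xF0 = 11110000 → 4-byte char #2 = F0 92 8C B0.
Offset 8: leading byte 0xE2 = 11100010 → 3-byte char #3 = E2 A0 B2.
Offset 11: leading byte 0xE2 = 11100010 → 3-byte char #4 = E2 89 84.
Offset 14: leading byte 0xEA = 11101010 → 3-byte char #5 = EA A5 88.
Offset 17: leading byte 0xED = 11101101 → 3-byte char #6 = ED 84 A1.
Leading byte 0xED = 11101101 matches 1110xxxx → 3-byte sequence.
Byte 1: 0xED = 11101101, payload 1101 (4 bits).
Byte 2: 0x84 = 10000100 (10xxxxxx ✓), payload 000100.
Byte 3: 0xA1 = 10100001 (10xxxxxx ✓), payload 100001.
Concatenate: 1101000100100001 = 0xD121 (16 bits → U+D121).

U+D121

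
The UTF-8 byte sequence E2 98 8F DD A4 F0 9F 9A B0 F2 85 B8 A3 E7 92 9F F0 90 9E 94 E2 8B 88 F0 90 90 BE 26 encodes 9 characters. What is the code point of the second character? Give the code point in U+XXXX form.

Offset 0: leading byte 0xE2 = 11100010 → 3-byte char #1 = E2 98 8F.
Offset 3: leading byte 0xDD = 11011101 → 2-byte char #2 = DD A4.
Leading byte 0xDD = 11011101 matches 110xxxxx → 2-byte sequence.
Byte 1: 0xDD = 11011101, payload 11101 (5 bits).
Byte 2: 0xA4 = 10100100 (10xxxxxx ✓), payload 100100.
Concatenate: 11101100100 = 0x764 (11 bits → U+0764).

U+0764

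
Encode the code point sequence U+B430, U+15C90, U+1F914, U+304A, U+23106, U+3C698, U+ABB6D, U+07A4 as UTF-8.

U+B430: 3-byte form → EB 90 B0.
U+15C90: 4-byte form → F0 95 B2 90.
U+1F914: 4-byte form → F0 9F A4 94.
U+304A: 3-byte form → E3 81 8A.
U+23106: 4-byte form → F0 A3 84 86.
U+3C698: 4-byte form → F0 BC 9A 98.
U+ABB6D: 4-byte form → F2 AB AD AD.
U+07A4: 2-byte form → DE A4.
Concatenated (28 bytes): EB 90 B0 F0 95 B2 90 F0 9F A4 94 E3 81 8A F0 A3 84 86 F0 BC 9A 98 F2 AB AD AD DE A4.

EB 90 B0 F0 95 B2 90 F0 9F A4 94 E3 81 8A F0 A3 84 86 F0 BC 9A 98 F2 AB AD AD DE A4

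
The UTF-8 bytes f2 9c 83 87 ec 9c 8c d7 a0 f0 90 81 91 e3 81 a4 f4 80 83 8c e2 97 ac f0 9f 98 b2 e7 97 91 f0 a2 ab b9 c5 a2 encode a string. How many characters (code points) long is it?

Byte at offset 0: 0xF2 = 11110010 → 4-byte char (#1). Advance 4.
Byte at offset 4: 0xEC = 11101100 → 3-byte char (#2). Advance 3.
Byte at offset 7: 0xD7 = 11010111 → 2-byte char (#3). Advance 2.
Byte at offset 9: 0xF0 = 11110000 → 4-byte char (#4). Advance 4.
Byte at offset 13: 0xE3 = 11100011 → 3-byte char (#5). Advance 3.
Byte at offset 16: 0xF4 = 11110100 → 4-byte char (#6). Advance 4.
Byte at offset 20: 0xE2 = 11100010 → 3-byte char (#7). Advance 3.
Byte at offset 23: 0xF0 = 11110000 → 4-byte char (#8). Advance 4.
Byte at offset 27: 0xE7 = 11100111 → 3-byte char (#9). Advance 3.
Byte at offset 30: 0xF0 = 11110000 → 4-byte char (#10). Advance 4.
Byte at offset 34: 0xC5 = 11000101 → 2-byte char (#11). Advance 2.
Reached end at offset 36 after 11 code points.

11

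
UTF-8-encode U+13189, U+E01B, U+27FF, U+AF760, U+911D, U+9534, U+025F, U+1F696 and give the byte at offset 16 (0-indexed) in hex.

U+13189 → 4-byte form F0 93 86 89 at offsets 0–3.
U+E01B → 3-byte form EE 80 9B at offsets 4–6.
U+27FF → 3-byte form E2 9F BF at offsets 7–9.
U+AF760 → 4-byte form F2 AF 9D A0 at offsets 10–13.
U+911D → 3-byte form E9 84 9D at offsets 14–16.
Offset 16 falls in char 5's range; it's byte 3 of E9 84 9D = 0x9D.

0x9D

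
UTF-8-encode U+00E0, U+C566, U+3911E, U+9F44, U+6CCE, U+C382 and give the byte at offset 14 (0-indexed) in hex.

0x8E

U+00E0 → 2-byte form C3 A0 at offsets 0–1.
U+C566 → 3-byte form EC 95 A6 at offsets 2–4.
U+3911E → 4-byte form F0 B9 84 9E at offsets 5–8.
U+9F44 → 3-byte form E9 BD 84 at offsets 9–11.
U+6CCE → 3-byte form E6 B3 8E at offsets 12–14.
Offset 14 falls in char 5's range; it's byte 3 of E6 B3 8E = 0x8E.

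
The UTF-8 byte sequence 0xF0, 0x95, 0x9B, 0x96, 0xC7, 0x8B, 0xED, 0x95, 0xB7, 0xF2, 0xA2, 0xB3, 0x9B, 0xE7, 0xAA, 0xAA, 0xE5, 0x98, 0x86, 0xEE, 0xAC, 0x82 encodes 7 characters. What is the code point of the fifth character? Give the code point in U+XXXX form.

Offset 0: leading byte 0xF0 = 11110000 → 4-byte char #1 = F0 95 9B 96.
Offset 4: leading byte 0xC7 = 11000111 → 2-byte char #2 = C7 8B.
Offset 6: leading byte 0xED = 11101101 → 3-byte char #3 = ED 95 B7.
Offset 9: leading byte 0xF2 = 11110010 → 4-byte char #4 = F2 A2 B3 9B.
Offset 13: leading byte 0xE7 = 11100111 → 3-byte char #5 = E7 AA AA.
Leading byte 0xE7 = 11100111 matches 1110xxxx → 3-byte sequence.
Byte 1: 0xE7 = 11100111, payload 0111 (4 bits).
Byte 2: 0xAA = 10101010 (10xxxxxx ✓), payload 101010.
Byte 3: 0xAA = 10101010 (10xxxxxx ✓), payload 101010.
Concatenate: 0111101010101010 = 0x7AAA (16 bits → U+7AAA).

U+7AAA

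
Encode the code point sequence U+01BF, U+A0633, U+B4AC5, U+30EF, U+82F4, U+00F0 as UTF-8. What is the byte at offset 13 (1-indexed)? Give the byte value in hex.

1-indexed offset 13 is 0-indexed offset 12.
U+01BF → 2-byte form C6 BF at offsets 0–1.
U+A0633 → 4-byte form F2 A0 98 B3 at offsets 2–5.
U+B4AC5 → 4-byte form F2 B4 AB 85 at offsets 6–9.
U+30EF → 3-byte form E3 83 AF at offsets 10–12.
Offset 12 falls in char 4's range; it's byte 3 of E3 83 AF = 0xAF.

0xAF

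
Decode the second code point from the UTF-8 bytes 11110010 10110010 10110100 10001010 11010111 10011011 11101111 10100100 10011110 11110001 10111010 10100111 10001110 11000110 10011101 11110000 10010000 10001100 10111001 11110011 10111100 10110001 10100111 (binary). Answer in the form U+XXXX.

Offset 0: leading byte 0xF2 = 11110010 → 4-byte char #1 = F2 B2 B4 8A.
Offset 4: leading byte 0xD7 = 11010111 → 2-byte char #2 = D7 9B.
Leading byte 0xD7 = 11010111 matches 110xxxxx → 2-byte sequence.
Byte 1: 0xD7 = 11010111, payload 10111 (5 bits).
Byte 2: 0x9B = 10011011 (10xxxxxx ✓), payload 011011.
Concatenate: 10111011011 = 0x5DB (11 bits → U+05DB).

U+05DB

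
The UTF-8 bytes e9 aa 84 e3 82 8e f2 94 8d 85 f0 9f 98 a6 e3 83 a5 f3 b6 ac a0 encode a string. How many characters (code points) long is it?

Byte at offset 0: 0xE9 = 11101001 → 3-byte char (#1). Advance 3.
Byte at offset 3: 0xE3 = 11100011 → 3-byte char (#2). Advance 3.
Byte at offset 6: 0xF2 = 11110010 → 4-byte char (#3). Advance 4.
Byte at offset 10: 0xF0 = 11110000 → 4-byte char (#4). Advance 4.
Byte at offset 14: 0xE3 = 11100011 → 3-byte char (#5). Advance 3.
Byte at offset 17: 0xF3 = 11110011 → 4-byte char (#6). Advance 4.
Reached end at offset 21 after 6 code points.

6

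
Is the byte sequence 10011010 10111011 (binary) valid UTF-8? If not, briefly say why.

invalid (continuation byte with no leading byte)

Byte 0x9A = 10011010 has the form 10xxxxxx — a continuation byte — but there is no preceding leading byte.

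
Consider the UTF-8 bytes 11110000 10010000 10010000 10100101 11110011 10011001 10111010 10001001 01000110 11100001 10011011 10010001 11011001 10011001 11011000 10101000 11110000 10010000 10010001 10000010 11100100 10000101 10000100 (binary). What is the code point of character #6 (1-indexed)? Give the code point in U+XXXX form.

Offset 0: leading byte 0xF0 = 11110000 → 4-byte char #1 = F0 90 90 A5.
Offset 4: leading byte 0xF3 = 11110011 → 4-byte char #2 = F3 99 BA 89.
Offset 8: leading byte 0x46 = 01000110 → 1-byte char #3 = 46.
Offset 9: leading byte 0xE1 = 11100001 → 3-byte char #4 = E1 9B 91.
Offset 12: leading byte 0xD9 = 11011001 → 2-byte char #5 = D9 99.
Offset 14: leading byte 0xD8 = 11011000 → 2-byte char #6 = D8 A8.
Leading byte 0xD8 = 11011000 matches 110xxxxx → 2-byte sequence.
Byte 1: 0xD8 = 11011000, payload 11000 (5 bits).
Byte 2: 0xA8 = 10101000 (10xxxxxx ✓), payload 101000.
Concatenate: 11000101000 = 0x628 (11 bits → U+0628).

U+0628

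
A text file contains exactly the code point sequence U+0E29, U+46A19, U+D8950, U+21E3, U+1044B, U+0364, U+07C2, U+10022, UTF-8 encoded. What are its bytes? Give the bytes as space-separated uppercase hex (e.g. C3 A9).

U+0E29: 3-byte form → E0 B8 A9.
U+46A19: 4-byte form → F1 86 A8 99.
U+D8950: 4-byte form → F3 98 A5 90.
U+21E3: 3-byte form → E2 87 A3.
U+1044B: 4-byte form → F0 90 91 8B.
U+0364: 2-byte form → CD A4.
U+07C2: 2-byte form → DF 82.
U+10022: 4-byte form → F0 90 80 A2.
Concatenated (26 bytes): E0 B8 A9 F1 86 A8 99 F3 98 A5 90 E2 87 A3 F0 90 91 8B CD A4 DF 82 F0 90 80 A2.

E0 B8 A9 F1 86 A8 99 F3 98 A5 90 E2 87 A3 F0 90 91 8B CD A4 DF 82 F0 90 80 A2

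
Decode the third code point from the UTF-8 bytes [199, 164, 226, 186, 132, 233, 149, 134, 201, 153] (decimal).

Offset 0: leading byte 0xC7 = 11000111 → 2-byte char #1 = C7 A4.
Offset 2: leading byte 0xE2 = 11100010 → 3-byte char #2 = E2 BA 84.
Offset 5: leading byte 0xE9 = 11101001 → 3-byte char #3 = E9 95 86.
Leading byte 0xE9 = 11101001 matches 1110xxxx → 3-byte sequence.
Byte 1: 0xE9 = 11101001, payload 1001 (4 bits).
Byte 2: 0x95 = 10010101 (10xxxxxx ✓), payload 010101.
Byte 3: 0x86 = 10000110 (10xxxxxx ✓), payload 000110.
Concatenate: 1001010101000110 = 0x9546 (16 bits → U+9546).

U+9546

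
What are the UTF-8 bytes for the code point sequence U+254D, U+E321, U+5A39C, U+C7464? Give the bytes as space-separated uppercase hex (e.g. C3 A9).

U+254D: 3-byte form → E2 95 8D.
U+E321: 3-byte form → EE 8C A1.
U+5A39C: 4-byte form → F1 9A 8E 9C.
U+C7464: 4-byte form → F3 87 91 A4.
Concatenated (14 bytes): E2 95 8D EE 8C A1 F1 9A 8E 9C F3 87 91 A4.

E2 95 8D EE 8C A1 F1 9A 8E 9C F3 87 91 A4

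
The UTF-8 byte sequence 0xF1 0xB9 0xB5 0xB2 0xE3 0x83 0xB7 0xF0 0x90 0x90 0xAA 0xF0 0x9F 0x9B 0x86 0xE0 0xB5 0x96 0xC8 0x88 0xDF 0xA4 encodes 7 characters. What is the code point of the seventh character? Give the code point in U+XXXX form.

Offset 0: leading byte 0xF1 = 11110001 → 4-byte char #1 = F1 B9 B5 B2.
Offset 4: leading byte 0xE3 = 11100011 → 3-byte char #2 = E3 83 B7.
Offset 7: leading byte 0xF0 = 11110000 → 4-byte char #3 = F0 90 90 AA.
Offset 11: leading byte 0xF0 = 11110000 → 4-byte char #4 = F0 9F 9B 86.
Offset 15: leading byte 0xE0 = 11100000 → 3-byte char #5 = E0 B5 96.
Offset 18: leading byte 0xC8 = 11001000 → 2-byte char #6 = C8 88.
Offset 20: leading byte 0xDF = 11011111 → 2-byte char #7 = DF A4.
Leading byte 0xDF = 11011111 matches 110xxxxx → 2-byte sequence.
Byte 1: 0xDF = 11011111, payload 11111 (5 bits).
Byte 2: 0xA4 = 10100100 (10xxxxxx ✓), payload 100100.
Concatenate: 11111100100 = 0x7E4 (11 bits → U+07E4).

U+07E4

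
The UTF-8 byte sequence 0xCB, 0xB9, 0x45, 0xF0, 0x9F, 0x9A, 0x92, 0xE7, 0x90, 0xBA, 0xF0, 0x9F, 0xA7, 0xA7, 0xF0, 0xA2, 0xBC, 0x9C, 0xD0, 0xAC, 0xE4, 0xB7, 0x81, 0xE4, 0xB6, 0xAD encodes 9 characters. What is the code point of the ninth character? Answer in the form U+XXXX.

Offset 0: leading byte 0xCB = 11001011 → 2-byte char #1 = CB B9.
Offset 2: leading byte 0x45 = 01000101 → 1-byte char #2 = 45.
Offset 3: leading byte 0xF0 = 11110000 → 4-byte char #3 = F0 9F 9A 92.
Offset 7: leading byte 0xE7 = 11100111 → 3-byte char #4 = E7 90 BA.
Offset 10: leading byte 0xF0 = 11110000 → 4-byte char #5 = F0 9F A7 A7.
Offset 14: leading byte 0xF0 = 11110000 → 4-byte char #6 = F0 A2 BC 9C.
Offset 18: leading byte 0xD0 = 11010000 → 2-byte char #7 = D0 AC.
Offset 20: leading byte 0xE4 = 11100100 → 3-byte char #8 = E4 B7 81.
Offset 23: leading byte 0xE4 = 11100100 → 3-byte char #9 = E4 B6 AD.
Leading byte 0xE4 = 11100100 matches 1110xxxx → 3-byte sequence.
Byte 1: 0xE4 = 11100100, payload 0100 (4 bits).
Byte 2: 0xB6 = 10110110 (10xxxxxx ✓), payload 110110.
Byte 3: 0xAD = 10101101 (10xxxxxx ✓), payload 101101.
Concatenate: 0100110110101101 = 0x4DAD (16 bits → U+4DAD).

U+4DAD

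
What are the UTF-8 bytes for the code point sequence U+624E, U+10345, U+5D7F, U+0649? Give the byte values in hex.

E6 89 8E F0 90 8D 85 E5 B5 BF D9 89

U+624E: 3-byte form → E6 89 8E.
U+10345: 4-byte form → F0 90 8D 85.
U+5D7F: 3-byte form → E5 B5 BF.
U+0649: 2-byte form → D9 89.
Concatenated (12 bytes): E6 89 8E F0 90 8D 85 E5 B5 BF D9 89.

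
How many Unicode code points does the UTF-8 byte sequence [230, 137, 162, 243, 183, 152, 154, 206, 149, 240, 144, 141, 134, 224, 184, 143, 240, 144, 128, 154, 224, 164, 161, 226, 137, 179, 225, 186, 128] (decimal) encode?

Byte at offset 0: 0xE6 = 11100110 → 3-byte char (#1). Advance 3.
Byte at offset 3: 0xF3 = 11110011 → 4-byte char (#2). Advance 4.
Byte at offset 7: 0xCE = 11001110 → 2-byte char (#3). Advance 2.
Byte at offset 9: 0xF0 = 11110000 → 4-byte char (#4). Advance 4.
Byte at offset 13: 0xE0 = 11100000 → 3-byte char (#5). Advance 3.
Byte at offset 16: 0xF0 = 11110000 → 4-byte char (#6). Advance 4.
Byte at offset 20: 0xE0 = 11100000 → 3-byte char (#7). Advance 3.
Byte at offset 23: 0xE2 = 11100010 → 3-byte char (#8). Advance 3.
Byte at offset 26: 0xE1 = 11100001 → 3-byte char (#9). Advance 3.
Reached end at offset 29 after 9 code points.

9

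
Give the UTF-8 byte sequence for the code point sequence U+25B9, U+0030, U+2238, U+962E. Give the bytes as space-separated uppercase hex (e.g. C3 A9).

E2 96 B9 30 E2 88 B8 E9 98 AE

U+25B9: 3-byte form → E2 96 B9.
U+0030: 1-byte form → 30.
U+2238: 3-byte form → E2 88 B8.
U+962E: 3-byte form → E9 98 AE.
Concatenated (10 bytes): E2 96 B9 30 E2 88 B8 E9 98 AE.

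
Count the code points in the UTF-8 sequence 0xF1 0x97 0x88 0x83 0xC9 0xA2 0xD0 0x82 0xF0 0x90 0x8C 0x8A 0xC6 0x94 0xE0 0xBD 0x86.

Byte at offset 0: 0xF1 = 11110001 → 4-byte char (#1). Advance 4.
Byte at offset 4: 0xC9 = 11001001 → 2-byte char (#2). Advance 2.
Byte at offset 6: 0xD0 = 11010000 → 2-byte char (#3). Advance 2.
Byte at offset 8: 0xF0 = 11110000 → 4-byte char (#4). Advance 4.
Byte at offset 12: 0xC6 = 11000110 → 2-byte char (#5). Advance 2.
Byte at offset 14: 0xE0 = 11100000 → 3-byte char (#6). Advance 3.
Reached end at offset 17 after 6 code points.

6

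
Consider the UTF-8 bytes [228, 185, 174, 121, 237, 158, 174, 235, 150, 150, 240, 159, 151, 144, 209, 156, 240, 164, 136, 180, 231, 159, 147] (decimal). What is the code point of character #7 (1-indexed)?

Offset 0: leading byte 0xE4 = 11100100 → 3-byte char #1 = E4 B9 AE.
Offset 3: leading byte 0x79 = 01111001 → 1-byte char #2 = 79.
Offset 4: leading byte 0xED = 11101101 → 3-byte char #3 = ED 9E AE.
Offset 7: leading byte 0xEB = 11101011 → 3-byte char #4 = EB 96 96.
Offset 10: leading byte 0xF0 = 11110000 → 4-byte char #5 = F0 9F 97 90.
Offset 14: leading byte 0xD1 = 11010001 → 2-byte char #6 = D1 9C.
Offset 16: leading byte 0xF0 = 11110000 → 4-byte char #7 = F0 A4 88 B4.
Leading byte 0xF0 = 11110000 matches 11110xxx → 4-byte sequence.
Byte 1: 0xF0 = 11110000, payload 000 (3 bits).
Byte 2: 0xA4 = 10100100 (10xxxxxx ✓), payload 100100.
Byte 3: 0x88 = 10001000 (10xxxxxx ✓), payload 001000.
Byte 4: 0xB4 = 10110100 (10xxxxxx ✓), payload 110100.
Concatenate: 000100100001000110100 = 0x24234 (21 bits → U+24234).

U+24234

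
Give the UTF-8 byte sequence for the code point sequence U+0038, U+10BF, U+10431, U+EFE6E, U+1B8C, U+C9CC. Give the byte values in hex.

U+0038: 1-byte form → 38.
U+10BF: 3-byte form → E1 82 BF.
U+10431: 4-byte form → F0 90 90 B1.
U+EFE6E: 4-byte form → F3 AF B9 AE.
U+1B8C: 3-byte form → E1 AE 8C.
U+C9CC: 3-byte form → EC A7 8C.
Concatenated (18 bytes): 38 E1 82 BF F0 90 90 B1 F3 AF B9 AE E1 AE 8C EC A7 8C.

38 E1 82 BF F0 90 90 B1 F3 AF B9 AE E1 AE 8C EC A7 8C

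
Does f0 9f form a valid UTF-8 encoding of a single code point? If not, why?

invalid (sequence truncated)

Leading byte 0xF0 = 11110000 → 4-byte form, but only 2 bytes are present.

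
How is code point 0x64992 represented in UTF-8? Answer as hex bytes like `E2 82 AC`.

U+64992 = 0x64992 = 412050 decimal. In range U+10000–U+10FFFF → 4-byte form: 11110xxx 10xxxxxx 10xxxxxx 10xxxxxx.
Binary (21 bits): 001100100100110010010.
Split 3+6+6+6: 001 | 100100 | 100110 | 010010.
Byte 1: 11110001 = 0xF1.
Byte 2: 10100100 = 0xA4.
Byte 3: 10100110 = 0xA6.
Byte 4: 10010010 = 0x92.

F1 A4 A6 92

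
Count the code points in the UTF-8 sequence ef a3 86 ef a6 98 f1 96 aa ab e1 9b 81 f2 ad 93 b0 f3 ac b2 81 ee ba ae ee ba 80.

8

Byte at offset 0: 0xEF = 11101111 → 3-byte char (#1). Advance 3.
Byte at offset 3: 0xEF = 11101111 → 3-byte char (#2). Advance 3.
Byte at offset 6: 0xF1 = 11110001 → 4-byte char (#3). Advance 4.
Byte at offset 10: 0xE1 = 11100001 → 3-byte char (#4). Advance 3.
Byte at offset 13: 0xF2 = 11110010 → 4-byte char (#5). Advance 4.
Byte at offset 17: 0xF3 = 11110011 → 4-byte char (#6). Advance 4.
Byte at offset 21: 0xEE = 11101110 → 3-byte char (#7). Advance 3.
Byte at offset 24: 0xEE = 11101110 → 3-byte char (#8). Advance 3.
Reached end at offset 27 after 8 code points.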